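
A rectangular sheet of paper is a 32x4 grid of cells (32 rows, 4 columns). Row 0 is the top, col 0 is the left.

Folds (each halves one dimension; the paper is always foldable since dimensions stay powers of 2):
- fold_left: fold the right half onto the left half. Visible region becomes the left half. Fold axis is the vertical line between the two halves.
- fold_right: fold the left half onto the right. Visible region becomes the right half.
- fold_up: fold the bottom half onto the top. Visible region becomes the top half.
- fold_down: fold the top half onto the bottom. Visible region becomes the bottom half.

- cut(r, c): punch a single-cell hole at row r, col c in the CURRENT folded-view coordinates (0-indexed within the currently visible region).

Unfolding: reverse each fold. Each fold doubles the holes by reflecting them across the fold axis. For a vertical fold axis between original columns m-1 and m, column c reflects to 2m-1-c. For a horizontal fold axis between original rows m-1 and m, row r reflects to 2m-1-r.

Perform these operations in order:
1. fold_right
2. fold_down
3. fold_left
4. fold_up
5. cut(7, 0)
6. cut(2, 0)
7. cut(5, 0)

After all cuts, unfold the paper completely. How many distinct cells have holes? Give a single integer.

Op 1 fold_right: fold axis v@2; visible region now rows[0,32) x cols[2,4) = 32x2
Op 2 fold_down: fold axis h@16; visible region now rows[16,32) x cols[2,4) = 16x2
Op 3 fold_left: fold axis v@3; visible region now rows[16,32) x cols[2,3) = 16x1
Op 4 fold_up: fold axis h@24; visible region now rows[16,24) x cols[2,3) = 8x1
Op 5 cut(7, 0): punch at orig (23,2); cuts so far [(23, 2)]; region rows[16,24) x cols[2,3) = 8x1
Op 6 cut(2, 0): punch at orig (18,2); cuts so far [(18, 2), (23, 2)]; region rows[16,24) x cols[2,3) = 8x1
Op 7 cut(5, 0): punch at orig (21,2); cuts so far [(18, 2), (21, 2), (23, 2)]; region rows[16,24) x cols[2,3) = 8x1
Unfold 1 (reflect across h@24): 6 holes -> [(18, 2), (21, 2), (23, 2), (24, 2), (26, 2), (29, 2)]
Unfold 2 (reflect across v@3): 12 holes -> [(18, 2), (18, 3), (21, 2), (21, 3), (23, 2), (23, 3), (24, 2), (24, 3), (26, 2), (26, 3), (29, 2), (29, 3)]
Unfold 3 (reflect across h@16): 24 holes -> [(2, 2), (2, 3), (5, 2), (5, 3), (7, 2), (7, 3), (8, 2), (8, 3), (10, 2), (10, 3), (13, 2), (13, 3), (18, 2), (18, 3), (21, 2), (21, 3), (23, 2), (23, 3), (24, 2), (24, 3), (26, 2), (26, 3), (29, 2), (29, 3)]
Unfold 4 (reflect across v@2): 48 holes -> [(2, 0), (2, 1), (2, 2), (2, 3), (5, 0), (5, 1), (5, 2), (5, 3), (7, 0), (7, 1), (7, 2), (7, 3), (8, 0), (8, 1), (8, 2), (8, 3), (10, 0), (10, 1), (10, 2), (10, 3), (13, 0), (13, 1), (13, 2), (13, 3), (18, 0), (18, 1), (18, 2), (18, 3), (21, 0), (21, 1), (21, 2), (21, 3), (23, 0), (23, 1), (23, 2), (23, 3), (24, 0), (24, 1), (24, 2), (24, 3), (26, 0), (26, 1), (26, 2), (26, 3), (29, 0), (29, 1), (29, 2), (29, 3)]

Answer: 48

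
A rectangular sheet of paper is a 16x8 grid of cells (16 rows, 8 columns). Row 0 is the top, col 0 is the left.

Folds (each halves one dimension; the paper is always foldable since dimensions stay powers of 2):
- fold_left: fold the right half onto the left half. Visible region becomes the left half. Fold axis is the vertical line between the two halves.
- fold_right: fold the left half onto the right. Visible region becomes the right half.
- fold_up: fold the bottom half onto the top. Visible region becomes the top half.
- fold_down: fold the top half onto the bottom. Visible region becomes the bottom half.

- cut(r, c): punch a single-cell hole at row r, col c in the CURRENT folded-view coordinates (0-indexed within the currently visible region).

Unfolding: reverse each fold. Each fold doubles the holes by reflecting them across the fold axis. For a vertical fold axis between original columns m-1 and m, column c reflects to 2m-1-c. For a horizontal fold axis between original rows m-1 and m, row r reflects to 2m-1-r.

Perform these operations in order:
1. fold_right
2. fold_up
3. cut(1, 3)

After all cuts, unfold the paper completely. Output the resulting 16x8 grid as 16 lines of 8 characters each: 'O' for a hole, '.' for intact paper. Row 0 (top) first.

Answer: ........
O......O
........
........
........
........
........
........
........
........
........
........
........
........
O......O
........

Derivation:
Op 1 fold_right: fold axis v@4; visible region now rows[0,16) x cols[4,8) = 16x4
Op 2 fold_up: fold axis h@8; visible region now rows[0,8) x cols[4,8) = 8x4
Op 3 cut(1, 3): punch at orig (1,7); cuts so far [(1, 7)]; region rows[0,8) x cols[4,8) = 8x4
Unfold 1 (reflect across h@8): 2 holes -> [(1, 7), (14, 7)]
Unfold 2 (reflect across v@4): 4 holes -> [(1, 0), (1, 7), (14, 0), (14, 7)]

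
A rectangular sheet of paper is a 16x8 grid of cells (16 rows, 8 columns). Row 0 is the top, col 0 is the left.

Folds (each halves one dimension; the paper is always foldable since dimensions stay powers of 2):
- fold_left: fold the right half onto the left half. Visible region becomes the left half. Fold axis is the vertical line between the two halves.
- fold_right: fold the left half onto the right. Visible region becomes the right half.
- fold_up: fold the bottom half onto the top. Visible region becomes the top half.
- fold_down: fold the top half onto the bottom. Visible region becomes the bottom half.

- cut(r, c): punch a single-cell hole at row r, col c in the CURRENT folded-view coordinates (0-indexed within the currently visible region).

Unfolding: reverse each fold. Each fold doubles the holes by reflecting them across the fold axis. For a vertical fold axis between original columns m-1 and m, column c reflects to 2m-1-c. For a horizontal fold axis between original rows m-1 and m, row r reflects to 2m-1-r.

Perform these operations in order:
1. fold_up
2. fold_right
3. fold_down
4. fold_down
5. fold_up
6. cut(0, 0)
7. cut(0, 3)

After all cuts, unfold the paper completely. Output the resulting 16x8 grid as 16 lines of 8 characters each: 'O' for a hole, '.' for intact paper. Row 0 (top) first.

Answer: O..OO..O
O..OO..O
O..OO..O
O..OO..O
O..OO..O
O..OO..O
O..OO..O
O..OO..O
O..OO..O
O..OO..O
O..OO..O
O..OO..O
O..OO..O
O..OO..O
O..OO..O
O..OO..O

Derivation:
Op 1 fold_up: fold axis h@8; visible region now rows[0,8) x cols[0,8) = 8x8
Op 2 fold_right: fold axis v@4; visible region now rows[0,8) x cols[4,8) = 8x4
Op 3 fold_down: fold axis h@4; visible region now rows[4,8) x cols[4,8) = 4x4
Op 4 fold_down: fold axis h@6; visible region now rows[6,8) x cols[4,8) = 2x4
Op 5 fold_up: fold axis h@7; visible region now rows[6,7) x cols[4,8) = 1x4
Op 6 cut(0, 0): punch at orig (6,4); cuts so far [(6, 4)]; region rows[6,7) x cols[4,8) = 1x4
Op 7 cut(0, 3): punch at orig (6,7); cuts so far [(6, 4), (6, 7)]; region rows[6,7) x cols[4,8) = 1x4
Unfold 1 (reflect across h@7): 4 holes -> [(6, 4), (6, 7), (7, 4), (7, 7)]
Unfold 2 (reflect across h@6): 8 holes -> [(4, 4), (4, 7), (5, 4), (5, 7), (6, 4), (6, 7), (7, 4), (7, 7)]
Unfold 3 (reflect across h@4): 16 holes -> [(0, 4), (0, 7), (1, 4), (1, 7), (2, 4), (2, 7), (3, 4), (3, 7), (4, 4), (4, 7), (5, 4), (5, 7), (6, 4), (6, 7), (7, 4), (7, 7)]
Unfold 4 (reflect across v@4): 32 holes -> [(0, 0), (0, 3), (0, 4), (0, 7), (1, 0), (1, 3), (1, 4), (1, 7), (2, 0), (2, 3), (2, 4), (2, 7), (3, 0), (3, 3), (3, 4), (3, 7), (4, 0), (4, 3), (4, 4), (4, 7), (5, 0), (5, 3), (5, 4), (5, 7), (6, 0), (6, 3), (6, 4), (6, 7), (7, 0), (7, 3), (7, 4), (7, 7)]
Unfold 5 (reflect across h@8): 64 holes -> [(0, 0), (0, 3), (0, 4), (0, 7), (1, 0), (1, 3), (1, 4), (1, 7), (2, 0), (2, 3), (2, 4), (2, 7), (3, 0), (3, 3), (3, 4), (3, 7), (4, 0), (4, 3), (4, 4), (4, 7), (5, 0), (5, 3), (5, 4), (5, 7), (6, 0), (6, 3), (6, 4), (6, 7), (7, 0), (7, 3), (7, 4), (7, 7), (8, 0), (8, 3), (8, 4), (8, 7), (9, 0), (9, 3), (9, 4), (9, 7), (10, 0), (10, 3), (10, 4), (10, 7), (11, 0), (11, 3), (11, 4), (11, 7), (12, 0), (12, 3), (12, 4), (12, 7), (13, 0), (13, 3), (13, 4), (13, 7), (14, 0), (14, 3), (14, 4), (14, 7), (15, 0), (15, 3), (15, 4), (15, 7)]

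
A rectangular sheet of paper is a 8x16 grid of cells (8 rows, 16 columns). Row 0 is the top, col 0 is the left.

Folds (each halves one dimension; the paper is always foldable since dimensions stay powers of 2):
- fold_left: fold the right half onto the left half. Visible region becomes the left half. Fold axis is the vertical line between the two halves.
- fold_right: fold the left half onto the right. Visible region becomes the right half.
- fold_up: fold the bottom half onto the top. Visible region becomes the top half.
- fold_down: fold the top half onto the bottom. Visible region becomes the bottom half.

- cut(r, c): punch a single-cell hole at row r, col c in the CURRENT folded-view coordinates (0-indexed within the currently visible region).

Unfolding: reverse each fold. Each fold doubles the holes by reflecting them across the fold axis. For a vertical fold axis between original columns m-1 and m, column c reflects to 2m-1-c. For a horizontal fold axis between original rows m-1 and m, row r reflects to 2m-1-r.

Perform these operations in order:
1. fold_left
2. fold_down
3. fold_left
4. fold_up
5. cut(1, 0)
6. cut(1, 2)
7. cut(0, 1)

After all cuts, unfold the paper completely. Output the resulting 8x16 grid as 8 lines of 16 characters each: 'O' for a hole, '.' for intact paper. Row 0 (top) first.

Answer: .O....O..O....O.
O.O..O.OO.O..O.O
O.O..O.OO.O..O.O
.O....O..O....O.
.O....O..O....O.
O.O..O.OO.O..O.O
O.O..O.OO.O..O.O
.O....O..O....O.

Derivation:
Op 1 fold_left: fold axis v@8; visible region now rows[0,8) x cols[0,8) = 8x8
Op 2 fold_down: fold axis h@4; visible region now rows[4,8) x cols[0,8) = 4x8
Op 3 fold_left: fold axis v@4; visible region now rows[4,8) x cols[0,4) = 4x4
Op 4 fold_up: fold axis h@6; visible region now rows[4,6) x cols[0,4) = 2x4
Op 5 cut(1, 0): punch at orig (5,0); cuts so far [(5, 0)]; region rows[4,6) x cols[0,4) = 2x4
Op 6 cut(1, 2): punch at orig (5,2); cuts so far [(5, 0), (5, 2)]; region rows[4,6) x cols[0,4) = 2x4
Op 7 cut(0, 1): punch at orig (4,1); cuts so far [(4, 1), (5, 0), (5, 2)]; region rows[4,6) x cols[0,4) = 2x4
Unfold 1 (reflect across h@6): 6 holes -> [(4, 1), (5, 0), (5, 2), (6, 0), (6, 2), (7, 1)]
Unfold 2 (reflect across v@4): 12 holes -> [(4, 1), (4, 6), (5, 0), (5, 2), (5, 5), (5, 7), (6, 0), (6, 2), (6, 5), (6, 7), (7, 1), (7, 6)]
Unfold 3 (reflect across h@4): 24 holes -> [(0, 1), (0, 6), (1, 0), (1, 2), (1, 5), (1, 7), (2, 0), (2, 2), (2, 5), (2, 7), (3, 1), (3, 6), (4, 1), (4, 6), (5, 0), (5, 2), (5, 5), (5, 7), (6, 0), (6, 2), (6, 5), (6, 7), (7, 1), (7, 6)]
Unfold 4 (reflect across v@8): 48 holes -> [(0, 1), (0, 6), (0, 9), (0, 14), (1, 0), (1, 2), (1, 5), (1, 7), (1, 8), (1, 10), (1, 13), (1, 15), (2, 0), (2, 2), (2, 5), (2, 7), (2, 8), (2, 10), (2, 13), (2, 15), (3, 1), (3, 6), (3, 9), (3, 14), (4, 1), (4, 6), (4, 9), (4, 14), (5, 0), (5, 2), (5, 5), (5, 7), (5, 8), (5, 10), (5, 13), (5, 15), (6, 0), (6, 2), (6, 5), (6, 7), (6, 8), (6, 10), (6, 13), (6, 15), (7, 1), (7, 6), (7, 9), (7, 14)]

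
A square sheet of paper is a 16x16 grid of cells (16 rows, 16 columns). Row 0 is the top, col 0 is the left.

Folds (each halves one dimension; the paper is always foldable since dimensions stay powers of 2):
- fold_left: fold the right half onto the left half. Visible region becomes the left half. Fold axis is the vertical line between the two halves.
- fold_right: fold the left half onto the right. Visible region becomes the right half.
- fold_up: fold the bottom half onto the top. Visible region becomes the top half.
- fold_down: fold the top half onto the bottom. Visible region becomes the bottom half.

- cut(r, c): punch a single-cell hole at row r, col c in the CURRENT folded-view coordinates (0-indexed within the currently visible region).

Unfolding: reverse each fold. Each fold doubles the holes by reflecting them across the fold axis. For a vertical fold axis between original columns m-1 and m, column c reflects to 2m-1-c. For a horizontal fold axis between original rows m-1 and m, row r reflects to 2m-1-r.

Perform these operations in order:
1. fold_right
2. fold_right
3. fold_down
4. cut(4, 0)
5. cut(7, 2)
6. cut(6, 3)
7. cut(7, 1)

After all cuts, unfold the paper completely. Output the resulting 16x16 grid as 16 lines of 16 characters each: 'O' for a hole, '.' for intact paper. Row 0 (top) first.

Op 1 fold_right: fold axis v@8; visible region now rows[0,16) x cols[8,16) = 16x8
Op 2 fold_right: fold axis v@12; visible region now rows[0,16) x cols[12,16) = 16x4
Op 3 fold_down: fold axis h@8; visible region now rows[8,16) x cols[12,16) = 8x4
Op 4 cut(4, 0): punch at orig (12,12); cuts so far [(12, 12)]; region rows[8,16) x cols[12,16) = 8x4
Op 5 cut(7, 2): punch at orig (15,14); cuts so far [(12, 12), (15, 14)]; region rows[8,16) x cols[12,16) = 8x4
Op 6 cut(6, 3): punch at orig (14,15); cuts so far [(12, 12), (14, 15), (15, 14)]; region rows[8,16) x cols[12,16) = 8x4
Op 7 cut(7, 1): punch at orig (15,13); cuts so far [(12, 12), (14, 15), (15, 13), (15, 14)]; region rows[8,16) x cols[12,16) = 8x4
Unfold 1 (reflect across h@8): 8 holes -> [(0, 13), (0, 14), (1, 15), (3, 12), (12, 12), (14, 15), (15, 13), (15, 14)]
Unfold 2 (reflect across v@12): 16 holes -> [(0, 9), (0, 10), (0, 13), (0, 14), (1, 8), (1, 15), (3, 11), (3, 12), (12, 11), (12, 12), (14, 8), (14, 15), (15, 9), (15, 10), (15, 13), (15, 14)]
Unfold 3 (reflect across v@8): 32 holes -> [(0, 1), (0, 2), (0, 5), (0, 6), (0, 9), (0, 10), (0, 13), (0, 14), (1, 0), (1, 7), (1, 8), (1, 15), (3, 3), (3, 4), (3, 11), (3, 12), (12, 3), (12, 4), (12, 11), (12, 12), (14, 0), (14, 7), (14, 8), (14, 15), (15, 1), (15, 2), (15, 5), (15, 6), (15, 9), (15, 10), (15, 13), (15, 14)]

Answer: .OO..OO..OO..OO.
O......OO......O
................
...OO......OO...
................
................
................
................
................
................
................
................
...OO......OO...
................
O......OO......O
.OO..OO..OO..OO.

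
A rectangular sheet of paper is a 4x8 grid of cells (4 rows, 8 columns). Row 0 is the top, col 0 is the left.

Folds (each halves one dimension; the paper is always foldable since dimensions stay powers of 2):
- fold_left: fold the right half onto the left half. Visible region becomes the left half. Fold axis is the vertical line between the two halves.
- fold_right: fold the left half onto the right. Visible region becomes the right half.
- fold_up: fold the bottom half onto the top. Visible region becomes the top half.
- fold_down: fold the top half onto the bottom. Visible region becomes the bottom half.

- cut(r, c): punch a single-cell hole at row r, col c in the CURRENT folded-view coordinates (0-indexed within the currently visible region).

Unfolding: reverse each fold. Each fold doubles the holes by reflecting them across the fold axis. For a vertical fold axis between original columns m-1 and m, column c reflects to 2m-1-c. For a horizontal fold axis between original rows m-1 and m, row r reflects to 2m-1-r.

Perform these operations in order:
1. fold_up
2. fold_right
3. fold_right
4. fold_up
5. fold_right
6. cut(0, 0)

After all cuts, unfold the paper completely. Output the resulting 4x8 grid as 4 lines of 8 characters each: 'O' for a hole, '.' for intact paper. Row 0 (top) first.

Op 1 fold_up: fold axis h@2; visible region now rows[0,2) x cols[0,8) = 2x8
Op 2 fold_right: fold axis v@4; visible region now rows[0,2) x cols[4,8) = 2x4
Op 3 fold_right: fold axis v@6; visible region now rows[0,2) x cols[6,8) = 2x2
Op 4 fold_up: fold axis h@1; visible region now rows[0,1) x cols[6,8) = 1x2
Op 5 fold_right: fold axis v@7; visible region now rows[0,1) x cols[7,8) = 1x1
Op 6 cut(0, 0): punch at orig (0,7); cuts so far [(0, 7)]; region rows[0,1) x cols[7,8) = 1x1
Unfold 1 (reflect across v@7): 2 holes -> [(0, 6), (0, 7)]
Unfold 2 (reflect across h@1): 4 holes -> [(0, 6), (0, 7), (1, 6), (1, 7)]
Unfold 3 (reflect across v@6): 8 holes -> [(0, 4), (0, 5), (0, 6), (0, 7), (1, 4), (1, 5), (1, 6), (1, 7)]
Unfold 4 (reflect across v@4): 16 holes -> [(0, 0), (0, 1), (0, 2), (0, 3), (0, 4), (0, 5), (0, 6), (0, 7), (1, 0), (1, 1), (1, 2), (1, 3), (1, 4), (1, 5), (1, 6), (1, 7)]
Unfold 5 (reflect across h@2): 32 holes -> [(0, 0), (0, 1), (0, 2), (0, 3), (0, 4), (0, 5), (0, 6), (0, 7), (1, 0), (1, 1), (1, 2), (1, 3), (1, 4), (1, 5), (1, 6), (1, 7), (2, 0), (2, 1), (2, 2), (2, 3), (2, 4), (2, 5), (2, 6), (2, 7), (3, 0), (3, 1), (3, 2), (3, 3), (3, 4), (3, 5), (3, 6), (3, 7)]

Answer: OOOOOOOO
OOOOOOOO
OOOOOOOO
OOOOOOOO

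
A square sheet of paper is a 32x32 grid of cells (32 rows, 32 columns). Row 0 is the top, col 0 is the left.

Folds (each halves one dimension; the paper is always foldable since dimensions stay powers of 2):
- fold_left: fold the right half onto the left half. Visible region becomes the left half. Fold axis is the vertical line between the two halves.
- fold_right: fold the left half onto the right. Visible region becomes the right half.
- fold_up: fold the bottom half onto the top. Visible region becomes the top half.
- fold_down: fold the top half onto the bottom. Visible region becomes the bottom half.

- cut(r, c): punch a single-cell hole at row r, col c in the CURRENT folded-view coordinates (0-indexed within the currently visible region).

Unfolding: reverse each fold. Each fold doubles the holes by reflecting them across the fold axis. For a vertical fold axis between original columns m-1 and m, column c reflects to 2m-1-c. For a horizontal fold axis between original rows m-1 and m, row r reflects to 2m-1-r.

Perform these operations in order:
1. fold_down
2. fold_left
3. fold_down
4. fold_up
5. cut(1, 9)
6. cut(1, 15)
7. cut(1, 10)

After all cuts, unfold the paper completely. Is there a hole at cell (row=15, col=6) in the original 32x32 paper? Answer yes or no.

Answer: no

Derivation:
Op 1 fold_down: fold axis h@16; visible region now rows[16,32) x cols[0,32) = 16x32
Op 2 fold_left: fold axis v@16; visible region now rows[16,32) x cols[0,16) = 16x16
Op 3 fold_down: fold axis h@24; visible region now rows[24,32) x cols[0,16) = 8x16
Op 4 fold_up: fold axis h@28; visible region now rows[24,28) x cols[0,16) = 4x16
Op 5 cut(1, 9): punch at orig (25,9); cuts so far [(25, 9)]; region rows[24,28) x cols[0,16) = 4x16
Op 6 cut(1, 15): punch at orig (25,15); cuts so far [(25, 9), (25, 15)]; region rows[24,28) x cols[0,16) = 4x16
Op 7 cut(1, 10): punch at orig (25,10); cuts so far [(25, 9), (25, 10), (25, 15)]; region rows[24,28) x cols[0,16) = 4x16
Unfold 1 (reflect across h@28): 6 holes -> [(25, 9), (25, 10), (25, 15), (30, 9), (30, 10), (30, 15)]
Unfold 2 (reflect across h@24): 12 holes -> [(17, 9), (17, 10), (17, 15), (22, 9), (22, 10), (22, 15), (25, 9), (25, 10), (25, 15), (30, 9), (30, 10), (30, 15)]
Unfold 3 (reflect across v@16): 24 holes -> [(17, 9), (17, 10), (17, 15), (17, 16), (17, 21), (17, 22), (22, 9), (22, 10), (22, 15), (22, 16), (22, 21), (22, 22), (25, 9), (25, 10), (25, 15), (25, 16), (25, 21), (25, 22), (30, 9), (30, 10), (30, 15), (30, 16), (30, 21), (30, 22)]
Unfold 4 (reflect across h@16): 48 holes -> [(1, 9), (1, 10), (1, 15), (1, 16), (1, 21), (1, 22), (6, 9), (6, 10), (6, 15), (6, 16), (6, 21), (6, 22), (9, 9), (9, 10), (9, 15), (9, 16), (9, 21), (9, 22), (14, 9), (14, 10), (14, 15), (14, 16), (14, 21), (14, 22), (17, 9), (17, 10), (17, 15), (17, 16), (17, 21), (17, 22), (22, 9), (22, 10), (22, 15), (22, 16), (22, 21), (22, 22), (25, 9), (25, 10), (25, 15), (25, 16), (25, 21), (25, 22), (30, 9), (30, 10), (30, 15), (30, 16), (30, 21), (30, 22)]
Holes: [(1, 9), (1, 10), (1, 15), (1, 16), (1, 21), (1, 22), (6, 9), (6, 10), (6, 15), (6, 16), (6, 21), (6, 22), (9, 9), (9, 10), (9, 15), (9, 16), (9, 21), (9, 22), (14, 9), (14, 10), (14, 15), (14, 16), (14, 21), (14, 22), (17, 9), (17, 10), (17, 15), (17, 16), (17, 21), (17, 22), (22, 9), (22, 10), (22, 15), (22, 16), (22, 21), (22, 22), (25, 9), (25, 10), (25, 15), (25, 16), (25, 21), (25, 22), (30, 9), (30, 10), (30, 15), (30, 16), (30, 21), (30, 22)]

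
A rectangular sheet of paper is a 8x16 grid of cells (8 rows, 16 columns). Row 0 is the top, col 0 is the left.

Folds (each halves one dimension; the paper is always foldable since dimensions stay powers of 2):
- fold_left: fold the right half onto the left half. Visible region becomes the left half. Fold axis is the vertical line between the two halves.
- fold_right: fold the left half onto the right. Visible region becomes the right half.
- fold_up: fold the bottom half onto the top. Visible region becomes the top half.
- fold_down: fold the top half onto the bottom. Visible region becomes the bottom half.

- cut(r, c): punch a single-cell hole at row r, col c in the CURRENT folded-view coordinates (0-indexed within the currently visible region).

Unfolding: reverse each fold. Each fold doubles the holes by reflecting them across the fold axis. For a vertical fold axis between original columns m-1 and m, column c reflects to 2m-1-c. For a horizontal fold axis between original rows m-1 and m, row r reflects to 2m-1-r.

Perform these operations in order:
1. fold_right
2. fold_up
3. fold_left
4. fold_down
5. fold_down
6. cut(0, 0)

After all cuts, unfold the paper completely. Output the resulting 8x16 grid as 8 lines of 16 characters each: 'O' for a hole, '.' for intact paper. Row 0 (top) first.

Answer: O......OO......O
O......OO......O
O......OO......O
O......OO......O
O......OO......O
O......OO......O
O......OO......O
O......OO......O

Derivation:
Op 1 fold_right: fold axis v@8; visible region now rows[0,8) x cols[8,16) = 8x8
Op 2 fold_up: fold axis h@4; visible region now rows[0,4) x cols[8,16) = 4x8
Op 3 fold_left: fold axis v@12; visible region now rows[0,4) x cols[8,12) = 4x4
Op 4 fold_down: fold axis h@2; visible region now rows[2,4) x cols[8,12) = 2x4
Op 5 fold_down: fold axis h@3; visible region now rows[3,4) x cols[8,12) = 1x4
Op 6 cut(0, 0): punch at orig (3,8); cuts so far [(3, 8)]; region rows[3,4) x cols[8,12) = 1x4
Unfold 1 (reflect across h@3): 2 holes -> [(2, 8), (3, 8)]
Unfold 2 (reflect across h@2): 4 holes -> [(0, 8), (1, 8), (2, 8), (3, 8)]
Unfold 3 (reflect across v@12): 8 holes -> [(0, 8), (0, 15), (1, 8), (1, 15), (2, 8), (2, 15), (3, 8), (3, 15)]
Unfold 4 (reflect across h@4): 16 holes -> [(0, 8), (0, 15), (1, 8), (1, 15), (2, 8), (2, 15), (3, 8), (3, 15), (4, 8), (4, 15), (5, 8), (5, 15), (6, 8), (6, 15), (7, 8), (7, 15)]
Unfold 5 (reflect across v@8): 32 holes -> [(0, 0), (0, 7), (0, 8), (0, 15), (1, 0), (1, 7), (1, 8), (1, 15), (2, 0), (2, 7), (2, 8), (2, 15), (3, 0), (3, 7), (3, 8), (3, 15), (4, 0), (4, 7), (4, 8), (4, 15), (5, 0), (5, 7), (5, 8), (5, 15), (6, 0), (6, 7), (6, 8), (6, 15), (7, 0), (7, 7), (7, 8), (7, 15)]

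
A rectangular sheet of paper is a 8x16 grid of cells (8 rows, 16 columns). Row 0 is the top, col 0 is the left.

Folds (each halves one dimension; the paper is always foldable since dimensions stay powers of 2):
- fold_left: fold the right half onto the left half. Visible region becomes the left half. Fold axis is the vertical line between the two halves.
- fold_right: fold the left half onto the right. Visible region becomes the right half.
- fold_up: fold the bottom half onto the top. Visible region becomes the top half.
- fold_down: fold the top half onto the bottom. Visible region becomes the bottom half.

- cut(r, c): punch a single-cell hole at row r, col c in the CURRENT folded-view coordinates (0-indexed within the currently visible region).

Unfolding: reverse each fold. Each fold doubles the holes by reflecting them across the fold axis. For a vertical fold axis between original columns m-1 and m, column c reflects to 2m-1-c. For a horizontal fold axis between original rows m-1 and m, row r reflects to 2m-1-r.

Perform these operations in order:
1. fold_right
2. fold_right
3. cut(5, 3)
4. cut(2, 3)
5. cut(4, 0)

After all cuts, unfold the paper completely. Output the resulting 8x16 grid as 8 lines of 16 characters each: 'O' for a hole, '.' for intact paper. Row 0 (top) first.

Answer: ................
................
O......OO......O
................
...OO......OO...
O......OO......O
................
................

Derivation:
Op 1 fold_right: fold axis v@8; visible region now rows[0,8) x cols[8,16) = 8x8
Op 2 fold_right: fold axis v@12; visible region now rows[0,8) x cols[12,16) = 8x4
Op 3 cut(5, 3): punch at orig (5,15); cuts so far [(5, 15)]; region rows[0,8) x cols[12,16) = 8x4
Op 4 cut(2, 3): punch at orig (2,15); cuts so far [(2, 15), (5, 15)]; region rows[0,8) x cols[12,16) = 8x4
Op 5 cut(4, 0): punch at orig (4,12); cuts so far [(2, 15), (4, 12), (5, 15)]; region rows[0,8) x cols[12,16) = 8x4
Unfold 1 (reflect across v@12): 6 holes -> [(2, 8), (2, 15), (4, 11), (4, 12), (5, 8), (5, 15)]
Unfold 2 (reflect across v@8): 12 holes -> [(2, 0), (2, 7), (2, 8), (2, 15), (4, 3), (4, 4), (4, 11), (4, 12), (5, 0), (5, 7), (5, 8), (5, 15)]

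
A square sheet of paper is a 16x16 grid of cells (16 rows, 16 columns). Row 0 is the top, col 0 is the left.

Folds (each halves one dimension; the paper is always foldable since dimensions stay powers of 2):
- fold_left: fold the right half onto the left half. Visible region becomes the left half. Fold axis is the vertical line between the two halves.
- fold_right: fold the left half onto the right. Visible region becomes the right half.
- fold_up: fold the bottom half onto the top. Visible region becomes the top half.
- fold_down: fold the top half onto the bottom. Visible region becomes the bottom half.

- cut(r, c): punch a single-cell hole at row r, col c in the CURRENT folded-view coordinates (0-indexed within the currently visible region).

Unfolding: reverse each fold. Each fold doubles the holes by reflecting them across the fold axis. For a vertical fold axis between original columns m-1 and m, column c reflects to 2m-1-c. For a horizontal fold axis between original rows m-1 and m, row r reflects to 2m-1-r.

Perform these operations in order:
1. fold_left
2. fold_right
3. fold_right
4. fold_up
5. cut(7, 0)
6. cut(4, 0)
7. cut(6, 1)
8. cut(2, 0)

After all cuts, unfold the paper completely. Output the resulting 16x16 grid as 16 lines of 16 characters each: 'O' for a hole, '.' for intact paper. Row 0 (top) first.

Answer: ................
................
.OO..OO..OO..OO.
................
.OO..OO..OO..OO.
................
O..OO..OO..OO..O
.OO..OO..OO..OO.
.OO..OO..OO..OO.
O..OO..OO..OO..O
................
.OO..OO..OO..OO.
................
.OO..OO..OO..OO.
................
................

Derivation:
Op 1 fold_left: fold axis v@8; visible region now rows[0,16) x cols[0,8) = 16x8
Op 2 fold_right: fold axis v@4; visible region now rows[0,16) x cols[4,8) = 16x4
Op 3 fold_right: fold axis v@6; visible region now rows[0,16) x cols[6,8) = 16x2
Op 4 fold_up: fold axis h@8; visible region now rows[0,8) x cols[6,8) = 8x2
Op 5 cut(7, 0): punch at orig (7,6); cuts so far [(7, 6)]; region rows[0,8) x cols[6,8) = 8x2
Op 6 cut(4, 0): punch at orig (4,6); cuts so far [(4, 6), (7, 6)]; region rows[0,8) x cols[6,8) = 8x2
Op 7 cut(6, 1): punch at orig (6,7); cuts so far [(4, 6), (6, 7), (7, 6)]; region rows[0,8) x cols[6,8) = 8x2
Op 8 cut(2, 0): punch at orig (2,6); cuts so far [(2, 6), (4, 6), (6, 7), (7, 6)]; region rows[0,8) x cols[6,8) = 8x2
Unfold 1 (reflect across h@8): 8 holes -> [(2, 6), (4, 6), (6, 7), (7, 6), (8, 6), (9, 7), (11, 6), (13, 6)]
Unfold 2 (reflect across v@6): 16 holes -> [(2, 5), (2, 6), (4, 5), (4, 6), (6, 4), (6, 7), (7, 5), (7, 6), (8, 5), (8, 6), (9, 4), (9, 7), (11, 5), (11, 6), (13, 5), (13, 6)]
Unfold 3 (reflect across v@4): 32 holes -> [(2, 1), (2, 2), (2, 5), (2, 6), (4, 1), (4, 2), (4, 5), (4, 6), (6, 0), (6, 3), (6, 4), (6, 7), (7, 1), (7, 2), (7, 5), (7, 6), (8, 1), (8, 2), (8, 5), (8, 6), (9, 0), (9, 3), (9, 4), (9, 7), (11, 1), (11, 2), (11, 5), (11, 6), (13, 1), (13, 2), (13, 5), (13, 6)]
Unfold 4 (reflect across v@8): 64 holes -> [(2, 1), (2, 2), (2, 5), (2, 6), (2, 9), (2, 10), (2, 13), (2, 14), (4, 1), (4, 2), (4, 5), (4, 6), (4, 9), (4, 10), (4, 13), (4, 14), (6, 0), (6, 3), (6, 4), (6, 7), (6, 8), (6, 11), (6, 12), (6, 15), (7, 1), (7, 2), (7, 5), (7, 6), (7, 9), (7, 10), (7, 13), (7, 14), (8, 1), (8, 2), (8, 5), (8, 6), (8, 9), (8, 10), (8, 13), (8, 14), (9, 0), (9, 3), (9, 4), (9, 7), (9, 8), (9, 11), (9, 12), (9, 15), (11, 1), (11, 2), (11, 5), (11, 6), (11, 9), (11, 10), (11, 13), (11, 14), (13, 1), (13, 2), (13, 5), (13, 6), (13, 9), (13, 10), (13, 13), (13, 14)]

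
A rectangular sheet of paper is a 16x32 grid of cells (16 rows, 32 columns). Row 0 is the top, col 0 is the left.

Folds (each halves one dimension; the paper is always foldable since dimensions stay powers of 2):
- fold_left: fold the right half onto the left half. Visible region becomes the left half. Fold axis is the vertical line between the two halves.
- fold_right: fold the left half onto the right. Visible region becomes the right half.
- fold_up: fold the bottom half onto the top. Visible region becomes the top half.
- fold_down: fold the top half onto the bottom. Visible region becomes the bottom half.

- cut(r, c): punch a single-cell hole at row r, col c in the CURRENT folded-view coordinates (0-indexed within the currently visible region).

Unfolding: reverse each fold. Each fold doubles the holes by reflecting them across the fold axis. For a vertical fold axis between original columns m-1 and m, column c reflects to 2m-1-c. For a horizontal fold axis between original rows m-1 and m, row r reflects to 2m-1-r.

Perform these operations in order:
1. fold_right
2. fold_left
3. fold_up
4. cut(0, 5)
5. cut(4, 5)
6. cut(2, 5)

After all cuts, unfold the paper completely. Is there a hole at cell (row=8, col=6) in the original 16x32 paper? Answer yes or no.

Answer: no

Derivation:
Op 1 fold_right: fold axis v@16; visible region now rows[0,16) x cols[16,32) = 16x16
Op 2 fold_left: fold axis v@24; visible region now rows[0,16) x cols[16,24) = 16x8
Op 3 fold_up: fold axis h@8; visible region now rows[0,8) x cols[16,24) = 8x8
Op 4 cut(0, 5): punch at orig (0,21); cuts so far [(0, 21)]; region rows[0,8) x cols[16,24) = 8x8
Op 5 cut(4, 5): punch at orig (4,21); cuts so far [(0, 21), (4, 21)]; region rows[0,8) x cols[16,24) = 8x8
Op 6 cut(2, 5): punch at orig (2,21); cuts so far [(0, 21), (2, 21), (4, 21)]; region rows[0,8) x cols[16,24) = 8x8
Unfold 1 (reflect across h@8): 6 holes -> [(0, 21), (2, 21), (4, 21), (11, 21), (13, 21), (15, 21)]
Unfold 2 (reflect across v@24): 12 holes -> [(0, 21), (0, 26), (2, 21), (2, 26), (4, 21), (4, 26), (11, 21), (11, 26), (13, 21), (13, 26), (15, 21), (15, 26)]
Unfold 3 (reflect across v@16): 24 holes -> [(0, 5), (0, 10), (0, 21), (0, 26), (2, 5), (2, 10), (2, 21), (2, 26), (4, 5), (4, 10), (4, 21), (4, 26), (11, 5), (11, 10), (11, 21), (11, 26), (13, 5), (13, 10), (13, 21), (13, 26), (15, 5), (15, 10), (15, 21), (15, 26)]
Holes: [(0, 5), (0, 10), (0, 21), (0, 26), (2, 5), (2, 10), (2, 21), (2, 26), (4, 5), (4, 10), (4, 21), (4, 26), (11, 5), (11, 10), (11, 21), (11, 26), (13, 5), (13, 10), (13, 21), (13, 26), (15, 5), (15, 10), (15, 21), (15, 26)]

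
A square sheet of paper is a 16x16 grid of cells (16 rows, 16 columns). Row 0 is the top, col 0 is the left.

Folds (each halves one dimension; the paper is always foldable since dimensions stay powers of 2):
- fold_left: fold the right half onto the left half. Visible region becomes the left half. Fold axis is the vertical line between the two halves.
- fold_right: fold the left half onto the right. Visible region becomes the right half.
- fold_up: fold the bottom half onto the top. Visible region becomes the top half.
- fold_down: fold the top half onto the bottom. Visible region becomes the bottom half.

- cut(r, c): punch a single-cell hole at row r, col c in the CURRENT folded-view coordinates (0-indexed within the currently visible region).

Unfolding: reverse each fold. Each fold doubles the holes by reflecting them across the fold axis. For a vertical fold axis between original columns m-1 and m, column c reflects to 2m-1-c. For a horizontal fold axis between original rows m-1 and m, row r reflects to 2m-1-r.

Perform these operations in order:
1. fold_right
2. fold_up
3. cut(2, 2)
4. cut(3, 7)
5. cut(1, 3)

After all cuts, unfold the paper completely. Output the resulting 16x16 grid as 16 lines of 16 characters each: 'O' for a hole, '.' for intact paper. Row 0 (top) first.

Answer: ................
....O......O....
.....O....O.....
O..............O
................
................
................
................
................
................
................
................
O..............O
.....O....O.....
....O......O....
................

Derivation:
Op 1 fold_right: fold axis v@8; visible region now rows[0,16) x cols[8,16) = 16x8
Op 2 fold_up: fold axis h@8; visible region now rows[0,8) x cols[8,16) = 8x8
Op 3 cut(2, 2): punch at orig (2,10); cuts so far [(2, 10)]; region rows[0,8) x cols[8,16) = 8x8
Op 4 cut(3, 7): punch at orig (3,15); cuts so far [(2, 10), (3, 15)]; region rows[0,8) x cols[8,16) = 8x8
Op 5 cut(1, 3): punch at orig (1,11); cuts so far [(1, 11), (2, 10), (3, 15)]; region rows[0,8) x cols[8,16) = 8x8
Unfold 1 (reflect across h@8): 6 holes -> [(1, 11), (2, 10), (3, 15), (12, 15), (13, 10), (14, 11)]
Unfold 2 (reflect across v@8): 12 holes -> [(1, 4), (1, 11), (2, 5), (2, 10), (3, 0), (3, 15), (12, 0), (12, 15), (13, 5), (13, 10), (14, 4), (14, 11)]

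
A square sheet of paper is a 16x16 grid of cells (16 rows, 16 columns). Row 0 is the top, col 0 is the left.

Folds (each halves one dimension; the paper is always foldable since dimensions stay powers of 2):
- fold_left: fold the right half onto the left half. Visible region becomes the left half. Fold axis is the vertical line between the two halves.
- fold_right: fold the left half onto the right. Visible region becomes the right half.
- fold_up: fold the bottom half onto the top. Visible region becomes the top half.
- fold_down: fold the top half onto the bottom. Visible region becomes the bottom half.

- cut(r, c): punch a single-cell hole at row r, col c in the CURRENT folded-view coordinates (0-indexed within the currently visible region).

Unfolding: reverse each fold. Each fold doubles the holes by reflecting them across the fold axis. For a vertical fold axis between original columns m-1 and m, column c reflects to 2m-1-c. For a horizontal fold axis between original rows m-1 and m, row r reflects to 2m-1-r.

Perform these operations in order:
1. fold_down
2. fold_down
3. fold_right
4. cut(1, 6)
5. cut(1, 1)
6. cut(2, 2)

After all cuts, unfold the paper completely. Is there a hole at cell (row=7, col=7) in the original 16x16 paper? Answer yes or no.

Answer: no

Derivation:
Op 1 fold_down: fold axis h@8; visible region now rows[8,16) x cols[0,16) = 8x16
Op 2 fold_down: fold axis h@12; visible region now rows[12,16) x cols[0,16) = 4x16
Op 3 fold_right: fold axis v@8; visible region now rows[12,16) x cols[8,16) = 4x8
Op 4 cut(1, 6): punch at orig (13,14); cuts so far [(13, 14)]; region rows[12,16) x cols[8,16) = 4x8
Op 5 cut(1, 1): punch at orig (13,9); cuts so far [(13, 9), (13, 14)]; region rows[12,16) x cols[8,16) = 4x8
Op 6 cut(2, 2): punch at orig (14,10); cuts so far [(13, 9), (13, 14), (14, 10)]; region rows[12,16) x cols[8,16) = 4x8
Unfold 1 (reflect across v@8): 6 holes -> [(13, 1), (13, 6), (13, 9), (13, 14), (14, 5), (14, 10)]
Unfold 2 (reflect across h@12): 12 holes -> [(9, 5), (9, 10), (10, 1), (10, 6), (10, 9), (10, 14), (13, 1), (13, 6), (13, 9), (13, 14), (14, 5), (14, 10)]
Unfold 3 (reflect across h@8): 24 holes -> [(1, 5), (1, 10), (2, 1), (2, 6), (2, 9), (2, 14), (5, 1), (5, 6), (5, 9), (5, 14), (6, 5), (6, 10), (9, 5), (9, 10), (10, 1), (10, 6), (10, 9), (10, 14), (13, 1), (13, 6), (13, 9), (13, 14), (14, 5), (14, 10)]
Holes: [(1, 5), (1, 10), (2, 1), (2, 6), (2, 9), (2, 14), (5, 1), (5, 6), (5, 9), (5, 14), (6, 5), (6, 10), (9, 5), (9, 10), (10, 1), (10, 6), (10, 9), (10, 14), (13, 1), (13, 6), (13, 9), (13, 14), (14, 5), (14, 10)]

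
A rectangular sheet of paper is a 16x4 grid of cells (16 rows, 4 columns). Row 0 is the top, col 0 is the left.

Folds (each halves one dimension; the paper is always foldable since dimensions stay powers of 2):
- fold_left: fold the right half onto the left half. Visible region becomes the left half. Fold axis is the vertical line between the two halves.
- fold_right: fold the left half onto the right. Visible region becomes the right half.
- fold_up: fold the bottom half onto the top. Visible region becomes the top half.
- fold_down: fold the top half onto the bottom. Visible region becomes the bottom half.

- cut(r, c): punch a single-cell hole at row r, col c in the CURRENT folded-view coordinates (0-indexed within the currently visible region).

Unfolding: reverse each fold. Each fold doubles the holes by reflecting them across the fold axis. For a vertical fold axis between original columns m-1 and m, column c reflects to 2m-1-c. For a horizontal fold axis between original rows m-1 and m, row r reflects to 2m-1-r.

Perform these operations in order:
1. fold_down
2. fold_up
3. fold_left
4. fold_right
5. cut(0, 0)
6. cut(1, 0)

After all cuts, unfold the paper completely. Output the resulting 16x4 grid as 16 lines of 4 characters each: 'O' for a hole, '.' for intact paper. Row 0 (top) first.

Answer: OOOO
OOOO
....
....
....
....
OOOO
OOOO
OOOO
OOOO
....
....
....
....
OOOO
OOOO

Derivation:
Op 1 fold_down: fold axis h@8; visible region now rows[8,16) x cols[0,4) = 8x4
Op 2 fold_up: fold axis h@12; visible region now rows[8,12) x cols[0,4) = 4x4
Op 3 fold_left: fold axis v@2; visible region now rows[8,12) x cols[0,2) = 4x2
Op 4 fold_right: fold axis v@1; visible region now rows[8,12) x cols[1,2) = 4x1
Op 5 cut(0, 0): punch at orig (8,1); cuts so far [(8, 1)]; region rows[8,12) x cols[1,2) = 4x1
Op 6 cut(1, 0): punch at orig (9,1); cuts so far [(8, 1), (9, 1)]; region rows[8,12) x cols[1,2) = 4x1
Unfold 1 (reflect across v@1): 4 holes -> [(8, 0), (8, 1), (9, 0), (9, 1)]
Unfold 2 (reflect across v@2): 8 holes -> [(8, 0), (8, 1), (8, 2), (8, 3), (9, 0), (9, 1), (9, 2), (9, 3)]
Unfold 3 (reflect across h@12): 16 holes -> [(8, 0), (8, 1), (8, 2), (8, 3), (9, 0), (9, 1), (9, 2), (9, 3), (14, 0), (14, 1), (14, 2), (14, 3), (15, 0), (15, 1), (15, 2), (15, 3)]
Unfold 4 (reflect across h@8): 32 holes -> [(0, 0), (0, 1), (0, 2), (0, 3), (1, 0), (1, 1), (1, 2), (1, 3), (6, 0), (6, 1), (6, 2), (6, 3), (7, 0), (7, 1), (7, 2), (7, 3), (8, 0), (8, 1), (8, 2), (8, 3), (9, 0), (9, 1), (9, 2), (9, 3), (14, 0), (14, 1), (14, 2), (14, 3), (15, 0), (15, 1), (15, 2), (15, 3)]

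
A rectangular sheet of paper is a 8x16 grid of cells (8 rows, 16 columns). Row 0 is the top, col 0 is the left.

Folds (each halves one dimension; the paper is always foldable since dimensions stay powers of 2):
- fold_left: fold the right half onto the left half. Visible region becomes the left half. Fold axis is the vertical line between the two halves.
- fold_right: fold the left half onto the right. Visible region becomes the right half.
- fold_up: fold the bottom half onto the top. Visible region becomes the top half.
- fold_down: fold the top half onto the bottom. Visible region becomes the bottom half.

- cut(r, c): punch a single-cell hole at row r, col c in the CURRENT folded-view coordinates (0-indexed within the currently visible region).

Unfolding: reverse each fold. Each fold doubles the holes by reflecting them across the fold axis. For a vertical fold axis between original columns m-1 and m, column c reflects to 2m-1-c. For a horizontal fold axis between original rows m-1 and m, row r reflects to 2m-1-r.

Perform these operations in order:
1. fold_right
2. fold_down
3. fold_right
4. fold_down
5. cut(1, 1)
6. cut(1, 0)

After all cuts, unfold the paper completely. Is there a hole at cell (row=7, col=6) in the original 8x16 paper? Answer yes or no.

Answer: no

Derivation:
Op 1 fold_right: fold axis v@8; visible region now rows[0,8) x cols[8,16) = 8x8
Op 2 fold_down: fold axis h@4; visible region now rows[4,8) x cols[8,16) = 4x8
Op 3 fold_right: fold axis v@12; visible region now rows[4,8) x cols[12,16) = 4x4
Op 4 fold_down: fold axis h@6; visible region now rows[6,8) x cols[12,16) = 2x4
Op 5 cut(1, 1): punch at orig (7,13); cuts so far [(7, 13)]; region rows[6,8) x cols[12,16) = 2x4
Op 6 cut(1, 0): punch at orig (7,12); cuts so far [(7, 12), (7, 13)]; region rows[6,8) x cols[12,16) = 2x4
Unfold 1 (reflect across h@6): 4 holes -> [(4, 12), (4, 13), (7, 12), (7, 13)]
Unfold 2 (reflect across v@12): 8 holes -> [(4, 10), (4, 11), (4, 12), (4, 13), (7, 10), (7, 11), (7, 12), (7, 13)]
Unfold 3 (reflect across h@4): 16 holes -> [(0, 10), (0, 11), (0, 12), (0, 13), (3, 10), (3, 11), (3, 12), (3, 13), (4, 10), (4, 11), (4, 12), (4, 13), (7, 10), (7, 11), (7, 12), (7, 13)]
Unfold 4 (reflect across v@8): 32 holes -> [(0, 2), (0, 3), (0, 4), (0, 5), (0, 10), (0, 11), (0, 12), (0, 13), (3, 2), (3, 3), (3, 4), (3, 5), (3, 10), (3, 11), (3, 12), (3, 13), (4, 2), (4, 3), (4, 4), (4, 5), (4, 10), (4, 11), (4, 12), (4, 13), (7, 2), (7, 3), (7, 4), (7, 5), (7, 10), (7, 11), (7, 12), (7, 13)]
Holes: [(0, 2), (0, 3), (0, 4), (0, 5), (0, 10), (0, 11), (0, 12), (0, 13), (3, 2), (3, 3), (3, 4), (3, 5), (3, 10), (3, 11), (3, 12), (3, 13), (4, 2), (4, 3), (4, 4), (4, 5), (4, 10), (4, 11), (4, 12), (4, 13), (7, 2), (7, 3), (7, 4), (7, 5), (7, 10), (7, 11), (7, 12), (7, 13)]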